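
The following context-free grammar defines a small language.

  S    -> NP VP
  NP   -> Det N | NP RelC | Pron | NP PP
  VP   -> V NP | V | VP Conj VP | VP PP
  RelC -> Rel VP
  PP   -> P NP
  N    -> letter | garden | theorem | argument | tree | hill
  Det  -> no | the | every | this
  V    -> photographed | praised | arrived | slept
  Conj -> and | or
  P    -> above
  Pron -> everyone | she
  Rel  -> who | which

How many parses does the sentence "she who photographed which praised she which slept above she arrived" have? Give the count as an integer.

6

Two of the 6 distinct bracketings:
[S [NP [NP [NP [Pron she]] [RelC [Rel who] [VP [V photographed]]]] [RelC [Rel which] [VP [V praised] [NP [NP [Pron she]] [RelC [Rel which] [VP [VP [V slept]] [PP [P above] [NP [Pron she]]]]]]]]] [VP [V arrived]]]
[S [NP [NP [NP [Pron she]] [RelC [Rel who] [VP [V photographed]]]] [RelC [Rel which] [VP [V praised] [NP [NP [NP [Pron she]] [RelC [Rel which] [VP [V slept]]]] [PP [P above] [NP [Pron she]]]]]]] [VP [V arrived]]]
The difference turns on whether NP → NP PP is used at the relevant span, versus an alternative expansion of NP.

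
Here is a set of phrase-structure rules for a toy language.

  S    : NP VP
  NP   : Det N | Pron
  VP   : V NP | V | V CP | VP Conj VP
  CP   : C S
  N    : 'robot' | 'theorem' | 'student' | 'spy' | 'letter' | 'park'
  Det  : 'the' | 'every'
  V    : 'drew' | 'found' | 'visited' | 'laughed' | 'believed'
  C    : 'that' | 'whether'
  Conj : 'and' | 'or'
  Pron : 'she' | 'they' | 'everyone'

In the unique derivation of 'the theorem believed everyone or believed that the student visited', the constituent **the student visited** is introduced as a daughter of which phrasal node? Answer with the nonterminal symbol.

[S [NP [Det the] [N theorem]] [VP [VP [V believed] [NP [Pron everyone]]] [Conj or] [VP [V believed] [CP [C that] [S [NP [Det the] [N student]] [VP [V visited]]]]]]]
The span 'the student visited' is the S node built by S → NP VP.
Its mother is the CP built by CP → C S.

CP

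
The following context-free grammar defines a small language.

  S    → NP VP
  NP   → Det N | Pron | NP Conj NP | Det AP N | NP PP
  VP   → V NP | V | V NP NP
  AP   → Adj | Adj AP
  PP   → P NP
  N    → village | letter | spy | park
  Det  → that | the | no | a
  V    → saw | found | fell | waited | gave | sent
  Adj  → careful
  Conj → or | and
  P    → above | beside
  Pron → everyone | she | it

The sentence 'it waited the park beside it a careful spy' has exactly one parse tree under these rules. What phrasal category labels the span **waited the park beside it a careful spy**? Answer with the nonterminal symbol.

VP

S
  NP
    Pron: it
  VP
    V: waited
    NP
      NP
        Det: the
        N: park
      PP
        P: beside
        NP
          Pron: it
    NP
      Det: a
      AP
        Adj: careful
      N: spy
The span 'waited the park beside it a careful spy' is the VP node built by VP → V NP NP.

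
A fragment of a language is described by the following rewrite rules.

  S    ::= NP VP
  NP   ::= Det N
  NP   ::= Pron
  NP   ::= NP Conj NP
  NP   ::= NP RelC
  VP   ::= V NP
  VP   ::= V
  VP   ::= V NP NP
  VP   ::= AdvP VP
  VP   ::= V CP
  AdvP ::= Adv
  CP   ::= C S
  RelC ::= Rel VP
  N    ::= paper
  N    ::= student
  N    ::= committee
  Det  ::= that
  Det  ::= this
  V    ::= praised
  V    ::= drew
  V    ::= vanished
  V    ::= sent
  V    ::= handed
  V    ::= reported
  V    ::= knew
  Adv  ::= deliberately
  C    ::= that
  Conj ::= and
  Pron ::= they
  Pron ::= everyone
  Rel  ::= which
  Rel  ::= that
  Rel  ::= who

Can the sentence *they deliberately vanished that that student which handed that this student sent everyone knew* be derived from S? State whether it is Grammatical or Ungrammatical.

Grammatical

[S [NP [Pron they]] [VP [AdvP [Adv deliberately]] [VP [V vanished] [CP [C that] [S [NP [NP [Det that] [N student]] [RelC [Rel which] [VP [V handed] [CP [C that] [S [NP [Det this] [N student]] [VP [V sent] [NP [Pron everyone]]]]]]]] [VP [V knew]]]]]]]
The bracketing above is licensed at every node by one of the given productions, with S at the root.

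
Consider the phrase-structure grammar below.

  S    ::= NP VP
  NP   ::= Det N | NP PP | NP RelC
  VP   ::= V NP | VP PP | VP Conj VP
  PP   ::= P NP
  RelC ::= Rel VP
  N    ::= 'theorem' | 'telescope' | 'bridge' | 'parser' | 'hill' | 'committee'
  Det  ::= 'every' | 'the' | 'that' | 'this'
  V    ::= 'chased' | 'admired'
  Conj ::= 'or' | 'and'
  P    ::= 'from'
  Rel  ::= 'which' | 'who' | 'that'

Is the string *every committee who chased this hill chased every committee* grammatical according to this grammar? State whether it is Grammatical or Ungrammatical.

S
  NP
    NP
      Det: every
      N: committee
    RelC
      Rel: who
      VP
        V: chased
        NP
          Det: this
          N: hill
  VP
    V: chased
    NP
      Det: every
      N: committee
The bracketing above is licensed at every node by one of the given productions, with S at the root.

Grammatical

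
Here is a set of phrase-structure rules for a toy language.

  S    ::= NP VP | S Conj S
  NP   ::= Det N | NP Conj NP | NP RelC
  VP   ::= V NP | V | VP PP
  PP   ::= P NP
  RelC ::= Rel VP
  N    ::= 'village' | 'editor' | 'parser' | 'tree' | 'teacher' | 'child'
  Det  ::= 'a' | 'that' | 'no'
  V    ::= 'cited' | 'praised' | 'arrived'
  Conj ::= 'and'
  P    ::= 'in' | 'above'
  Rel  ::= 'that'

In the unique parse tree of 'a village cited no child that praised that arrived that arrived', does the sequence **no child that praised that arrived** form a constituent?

[S [NP [Det a] [N village]] [VP [V cited] [NP [NP [NP [NP [Det no] [N child]] [RelC [Rel that] [VP [V praised]]]] [RelC [Rel that] [VP [V arrived]]]] [RelC [Rel that] [VP [V arrived]]]]]]
The words 'no child that praised that arrived' are exhaustively dominated by a single NP node (built by NP → NP RelC), so they form a constituent.

Yes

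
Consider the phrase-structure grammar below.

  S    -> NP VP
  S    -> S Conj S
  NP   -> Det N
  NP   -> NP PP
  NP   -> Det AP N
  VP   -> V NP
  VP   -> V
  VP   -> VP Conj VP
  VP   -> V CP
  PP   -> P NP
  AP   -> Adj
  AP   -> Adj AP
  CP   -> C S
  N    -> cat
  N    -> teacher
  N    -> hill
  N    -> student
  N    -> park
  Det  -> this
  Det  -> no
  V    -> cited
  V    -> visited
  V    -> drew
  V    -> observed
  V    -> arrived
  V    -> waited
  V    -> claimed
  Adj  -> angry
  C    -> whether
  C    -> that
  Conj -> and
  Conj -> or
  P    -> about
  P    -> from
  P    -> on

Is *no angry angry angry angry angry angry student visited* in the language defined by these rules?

[S [NP [Det no] [AP [Adj angry] [AP [Adj angry] [AP [Adj angry] [AP [Adj angry] [AP [Adj angry] [AP [Adj angry]]]]]]] [N student]] [VP [V visited]]]
The bracketing above is licensed at every node by one of the given productions, with S at the root.

Grammatical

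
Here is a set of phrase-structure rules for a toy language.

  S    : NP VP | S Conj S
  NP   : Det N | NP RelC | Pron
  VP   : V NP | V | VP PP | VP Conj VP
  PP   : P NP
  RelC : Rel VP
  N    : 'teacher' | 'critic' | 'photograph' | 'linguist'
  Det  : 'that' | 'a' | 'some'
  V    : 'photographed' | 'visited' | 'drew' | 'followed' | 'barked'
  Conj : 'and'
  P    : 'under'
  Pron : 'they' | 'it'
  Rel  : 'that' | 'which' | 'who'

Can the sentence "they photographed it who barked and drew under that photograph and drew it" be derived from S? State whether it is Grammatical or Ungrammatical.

Grammatical

[S [NP [Pron they]] [VP [V photographed] [NP [NP [Pron it]] [RelC [Rel who] [VP [VP [V barked]] [Conj and] [VP [VP [VP [V drew]] [PP [P under] [NP [Det that] [N photograph]]]] [Conj and] [VP [V drew] [NP [Pron it]]]]]]]]]
Every word is introduced by a lexical rule and the phrasal rules combine the resulting categories into a single S.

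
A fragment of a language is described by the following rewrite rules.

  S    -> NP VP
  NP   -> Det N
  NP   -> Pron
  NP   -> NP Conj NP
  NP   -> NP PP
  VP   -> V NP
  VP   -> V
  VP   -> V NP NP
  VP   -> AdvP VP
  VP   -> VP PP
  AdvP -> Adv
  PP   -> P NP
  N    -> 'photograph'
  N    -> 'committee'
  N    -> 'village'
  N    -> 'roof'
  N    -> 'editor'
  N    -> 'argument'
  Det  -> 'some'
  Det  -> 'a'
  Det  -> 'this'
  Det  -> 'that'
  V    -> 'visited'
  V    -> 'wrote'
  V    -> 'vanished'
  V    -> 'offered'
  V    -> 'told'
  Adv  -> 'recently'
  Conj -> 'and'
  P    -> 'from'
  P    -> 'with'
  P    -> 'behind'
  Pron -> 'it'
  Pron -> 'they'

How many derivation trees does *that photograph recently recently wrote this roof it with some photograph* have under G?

Two of the 4 distinct bracketings:
[S [NP [Det that] [N photograph]] [VP [AdvP [Adv recently]] [VP [AdvP [Adv recently]] [VP [V wrote] [NP [Det this] [N roof]] [NP [NP [Pron it]] [PP [P with] [NP [Det some] [N photograph]]]]]]]]
[S [NP [Det that] [N photograph]] [VP [AdvP [Adv recently]] [VP [AdvP [Adv recently]] [VP [VP [V wrote] [NP [Det this] [N roof]] [NP [Pron it]]] [PP [P with] [NP [Det some] [N photograph]]]]]]]
The difference turns on whether NP → NP PP is used at the relevant span, versus an alternative expansion of NP.

4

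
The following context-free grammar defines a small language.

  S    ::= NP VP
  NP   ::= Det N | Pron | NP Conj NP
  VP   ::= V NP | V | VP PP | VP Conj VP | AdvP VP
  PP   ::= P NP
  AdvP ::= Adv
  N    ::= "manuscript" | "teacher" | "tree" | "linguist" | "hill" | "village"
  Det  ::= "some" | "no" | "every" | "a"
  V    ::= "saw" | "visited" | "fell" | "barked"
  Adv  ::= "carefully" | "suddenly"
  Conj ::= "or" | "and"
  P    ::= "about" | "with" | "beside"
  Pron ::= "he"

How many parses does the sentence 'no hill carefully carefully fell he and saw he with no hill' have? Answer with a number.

Two of the 9 distinct bracketings:
[S [NP [Det no] [N hill]] [VP [VP [VP [AdvP [Adv carefully]] [VP [AdvP [Adv carefully]] [VP [V fell] [NP [Pron he]]]]] [Conj and] [VP [V saw] [NP [Pron he]]]] [PP [P with] [NP [Det no] [N hill]]]]]
[S [NP [Det no] [N hill]] [VP [VP [AdvP [Adv carefully]] [VP [VP [AdvP [Adv carefully]] [VP [V fell] [NP [Pron he]]]] [Conj and] [VP [V saw] [NP [Pron he]]]]] [PP [P with] [NP [Det no] [N hill]]]]]
The trees differ in how a recursive rule is bracketed over the same span.

9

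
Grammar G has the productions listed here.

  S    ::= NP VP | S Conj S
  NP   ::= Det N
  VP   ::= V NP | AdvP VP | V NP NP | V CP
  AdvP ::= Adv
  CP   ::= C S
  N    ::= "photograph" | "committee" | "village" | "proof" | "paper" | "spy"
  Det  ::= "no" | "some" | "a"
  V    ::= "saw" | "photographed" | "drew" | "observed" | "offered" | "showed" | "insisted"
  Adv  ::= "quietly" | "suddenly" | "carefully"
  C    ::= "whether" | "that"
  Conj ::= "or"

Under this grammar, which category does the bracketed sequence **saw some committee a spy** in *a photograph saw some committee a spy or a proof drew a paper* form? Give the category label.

S
  S
    NP
      Det: a
      N: photograph
    VP
      V: saw
      NP
        Det: some
        N: committee
      NP
        Det: a
        N: spy
  Conj: or
  S
    NP
      Det: a
      N: proof
    VP
      V: drew
      NP
        Det: a
        N: paper
The span 'saw some committee a spy' is the VP node built by VP → V NP NP.

VP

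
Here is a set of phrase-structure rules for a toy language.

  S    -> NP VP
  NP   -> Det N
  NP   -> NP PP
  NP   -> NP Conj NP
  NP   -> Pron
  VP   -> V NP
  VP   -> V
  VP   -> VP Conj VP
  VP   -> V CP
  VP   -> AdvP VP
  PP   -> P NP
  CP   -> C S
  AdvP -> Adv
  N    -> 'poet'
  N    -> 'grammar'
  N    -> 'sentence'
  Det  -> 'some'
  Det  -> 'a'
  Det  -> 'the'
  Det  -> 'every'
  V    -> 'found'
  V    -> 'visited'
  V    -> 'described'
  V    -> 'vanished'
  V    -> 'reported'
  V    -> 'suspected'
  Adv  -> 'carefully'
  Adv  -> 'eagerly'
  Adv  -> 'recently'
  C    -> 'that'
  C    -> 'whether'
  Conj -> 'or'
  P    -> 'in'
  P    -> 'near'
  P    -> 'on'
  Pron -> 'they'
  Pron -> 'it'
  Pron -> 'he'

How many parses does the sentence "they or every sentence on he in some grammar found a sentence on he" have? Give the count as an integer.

5

Two of the 5 distinct bracketings:
[S [NP [NP [NP [Pron they]] [Conj or] [NP [Det every] [N sentence]]] [PP [P on] [NP [NP [Pron he]] [PP [P in] [NP [Det some] [N grammar]]]]]] [VP [V found] [NP [NP [Det a] [N sentence]] [PP [P on] [NP [Pron he]]]]]]
[S [NP [NP [NP [NP [Pron they]] [Conj or] [NP [Det every] [N sentence]]] [PP [P on] [NP [Pron he]]]] [PP [P in] [NP [Det some] [N grammar]]]] [VP [V found] [NP [NP [Det a] [N sentence]] [PP [P on] [NP [Pron he]]]]]]
The trees differ in how a recursive rule is bracketed over the same span.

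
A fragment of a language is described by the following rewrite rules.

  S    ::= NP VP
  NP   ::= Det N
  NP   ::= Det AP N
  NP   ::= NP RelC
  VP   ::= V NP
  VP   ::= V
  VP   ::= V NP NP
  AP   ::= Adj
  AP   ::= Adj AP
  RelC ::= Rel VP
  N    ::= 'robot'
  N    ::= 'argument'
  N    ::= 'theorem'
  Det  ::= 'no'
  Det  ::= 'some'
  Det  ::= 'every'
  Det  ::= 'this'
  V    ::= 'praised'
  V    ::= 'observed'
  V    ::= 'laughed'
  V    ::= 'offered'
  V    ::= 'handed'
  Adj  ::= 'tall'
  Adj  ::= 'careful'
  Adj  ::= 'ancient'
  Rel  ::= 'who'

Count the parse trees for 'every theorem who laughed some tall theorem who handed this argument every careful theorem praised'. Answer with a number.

Two of the 3 distinct bracketings:
[S [NP [NP [Det every] [N theorem]] [RelC [Rel who] [VP [V laughed] [NP [NP [Det some] [AP [Adj tall]] [N theorem]] [RelC [Rel who] [VP [V handed] [NP [Det this] [N argument]] [NP [Det every] [AP [Adj careful]] [N theorem]]]]]]]] [VP [V praised]]]
[S [NP [NP [Det every] [N theorem]] [RelC [Rel who] [VP [V laughed] [NP [NP [Det some] [AP [Adj tall]] [N theorem]] [RelC [Rel who] [VP [V handed] [NP [Det this] [N argument]]]]] [NP [Det every] [AP [Adj careful]] [N theorem]]]]] [VP [V praised]]]
The trees differ in how a recursive rule is bracketed over the same span.

3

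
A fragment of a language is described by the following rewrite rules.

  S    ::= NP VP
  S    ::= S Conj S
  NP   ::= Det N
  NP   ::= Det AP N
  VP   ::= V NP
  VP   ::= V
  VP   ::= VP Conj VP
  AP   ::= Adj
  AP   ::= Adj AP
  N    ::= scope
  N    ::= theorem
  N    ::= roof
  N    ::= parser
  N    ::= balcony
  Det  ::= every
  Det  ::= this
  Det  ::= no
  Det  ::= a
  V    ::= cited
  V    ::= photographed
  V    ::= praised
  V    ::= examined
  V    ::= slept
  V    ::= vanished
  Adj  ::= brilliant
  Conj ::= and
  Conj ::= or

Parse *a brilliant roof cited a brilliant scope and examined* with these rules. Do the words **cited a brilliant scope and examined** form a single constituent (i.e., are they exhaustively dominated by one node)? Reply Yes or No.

[S [NP [Det a] [AP [Adj brilliant]] [N roof]] [VP [VP [V cited] [NP [Det a] [AP [Adj brilliant]] [N scope]]] [Conj and] [VP [V examined]]]]
The words 'cited a brilliant scope and examined' are exhaustively dominated by a single VP node (built by VP → VP Conj VP), so they form a constituent.

Yes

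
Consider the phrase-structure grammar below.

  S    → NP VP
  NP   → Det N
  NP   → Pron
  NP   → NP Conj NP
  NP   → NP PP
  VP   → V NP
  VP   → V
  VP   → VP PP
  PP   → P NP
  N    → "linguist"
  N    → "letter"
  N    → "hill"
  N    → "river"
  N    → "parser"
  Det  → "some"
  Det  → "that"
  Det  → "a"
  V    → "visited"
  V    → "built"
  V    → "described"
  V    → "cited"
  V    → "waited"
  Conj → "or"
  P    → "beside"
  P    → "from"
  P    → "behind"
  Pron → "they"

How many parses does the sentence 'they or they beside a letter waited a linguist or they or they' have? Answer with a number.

4

Two of the 4 distinct bracketings:
[S [NP [NP [Pron they]] [Conj or] [NP [NP [Pron they]] [PP [P beside] [NP [Det a] [N letter]]]]] [VP [V waited] [NP [NP [Det a] [N linguist]] [Conj or] [NP [NP [Pron they]] [Conj or] [NP [Pron they]]]]]]
[S [NP [NP [Pron they]] [Conj or] [NP [NP [Pron they]] [PP [P beside] [NP [Det a] [N letter]]]]] [VP [V waited] [NP [NP [NP [Det a] [N linguist]] [Conj or] [NP [Pron they]]] [Conj or] [NP [Pron they]]]]]
The trees differ in how a recursive rule is bracketed over the same span.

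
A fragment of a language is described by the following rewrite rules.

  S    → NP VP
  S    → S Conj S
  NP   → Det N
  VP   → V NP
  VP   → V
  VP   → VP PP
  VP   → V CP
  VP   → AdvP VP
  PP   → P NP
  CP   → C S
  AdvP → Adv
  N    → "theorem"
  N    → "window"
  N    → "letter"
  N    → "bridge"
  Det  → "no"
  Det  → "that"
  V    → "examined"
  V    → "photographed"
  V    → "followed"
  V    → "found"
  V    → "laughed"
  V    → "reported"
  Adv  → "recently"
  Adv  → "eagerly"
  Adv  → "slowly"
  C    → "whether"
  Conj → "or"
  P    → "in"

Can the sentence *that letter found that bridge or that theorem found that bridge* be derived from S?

S
  S
    NP
      Det: that
      N: letter
    VP
      V: found
      NP
        Det: that
        N: bridge
  Conj: or
  S
    NP
      Det: that
      N: theorem
    VP
      V: found
      NP
        Det: that
        N: bridge
Each bracket corresponds to one application of a listed rule, so the string is derivable from S.

Grammatical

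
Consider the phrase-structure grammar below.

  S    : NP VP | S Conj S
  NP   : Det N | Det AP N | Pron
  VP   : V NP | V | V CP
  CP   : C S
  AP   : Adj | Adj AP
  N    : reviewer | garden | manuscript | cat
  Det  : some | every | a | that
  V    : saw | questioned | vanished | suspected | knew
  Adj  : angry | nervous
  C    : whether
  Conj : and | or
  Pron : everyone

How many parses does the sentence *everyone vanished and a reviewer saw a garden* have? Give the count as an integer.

1

[S [S [NP [Pron everyone]] [VP [V vanished]]] [Conj and] [S [NP [Det a] [N reviewer]] [VP [V saw] [NP [Det a] [N garden]]]]]
No rule offers an alternative attachment or grouping for any span, so this is the only derivation.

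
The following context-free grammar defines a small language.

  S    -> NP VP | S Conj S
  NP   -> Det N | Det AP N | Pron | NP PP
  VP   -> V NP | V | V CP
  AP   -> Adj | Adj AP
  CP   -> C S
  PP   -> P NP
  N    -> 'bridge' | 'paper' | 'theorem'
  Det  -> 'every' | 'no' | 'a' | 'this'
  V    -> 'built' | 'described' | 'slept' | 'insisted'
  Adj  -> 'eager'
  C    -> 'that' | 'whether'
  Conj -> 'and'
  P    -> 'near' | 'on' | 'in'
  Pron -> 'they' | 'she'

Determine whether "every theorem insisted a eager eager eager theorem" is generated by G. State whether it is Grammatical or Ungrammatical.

Grammatical

S
  NP
    Det: every
    N: theorem
  VP
    V: insisted
    NP
      Det: a
      AP
        Adj: eager
        AP
          Adj: eager
          AP
            Adj: eager
      N: theorem
Each bracket corresponds to one application of a listed rule, so the string is derivable from S.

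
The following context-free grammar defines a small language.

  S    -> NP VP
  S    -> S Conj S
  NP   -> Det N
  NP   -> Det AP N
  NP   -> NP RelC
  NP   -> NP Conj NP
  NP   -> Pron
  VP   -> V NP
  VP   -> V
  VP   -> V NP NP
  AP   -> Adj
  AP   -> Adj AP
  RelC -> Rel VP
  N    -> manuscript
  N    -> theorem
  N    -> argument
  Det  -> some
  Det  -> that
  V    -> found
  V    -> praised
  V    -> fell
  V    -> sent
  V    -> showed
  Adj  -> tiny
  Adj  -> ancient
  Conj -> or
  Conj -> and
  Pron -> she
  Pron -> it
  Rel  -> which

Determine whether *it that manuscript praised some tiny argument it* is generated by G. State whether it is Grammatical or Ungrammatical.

Ungrammatical

For S → NP VP, the only prefix that parses as NP is 'it', but the remainder 'that manuscript praised some tiny argument it' is not a VP under these rules. The alternative S rule S → S Conj S likewise has no satisfying split.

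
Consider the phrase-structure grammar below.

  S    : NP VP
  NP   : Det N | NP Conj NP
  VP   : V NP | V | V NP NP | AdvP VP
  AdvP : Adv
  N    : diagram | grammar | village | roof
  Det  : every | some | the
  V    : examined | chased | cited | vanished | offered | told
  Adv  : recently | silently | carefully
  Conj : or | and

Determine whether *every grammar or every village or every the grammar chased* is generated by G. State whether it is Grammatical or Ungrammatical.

Ungrammatical

A Det word can never sit immediately before a Det word in any string this grammar generates, so the substring 'every the' rules out a derivation.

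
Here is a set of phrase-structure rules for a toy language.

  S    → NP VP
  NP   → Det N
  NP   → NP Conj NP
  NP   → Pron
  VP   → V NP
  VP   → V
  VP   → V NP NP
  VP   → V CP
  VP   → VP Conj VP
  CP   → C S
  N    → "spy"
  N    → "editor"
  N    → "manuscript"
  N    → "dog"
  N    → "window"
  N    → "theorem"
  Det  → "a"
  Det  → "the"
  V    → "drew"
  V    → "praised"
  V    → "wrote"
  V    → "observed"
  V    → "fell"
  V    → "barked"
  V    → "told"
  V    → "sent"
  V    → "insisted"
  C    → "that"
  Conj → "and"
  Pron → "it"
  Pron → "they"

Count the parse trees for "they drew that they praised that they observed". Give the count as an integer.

1

[S [NP [Pron they]] [VP [V drew] [CP [C that] [S [NP [Pron they]] [VP [V praised] [CP [C that] [S [NP [Pron they]] [VP [V observed]]]]]]]]]
No rule offers an alternative attachment or grouping for any span, so this is the only derivation.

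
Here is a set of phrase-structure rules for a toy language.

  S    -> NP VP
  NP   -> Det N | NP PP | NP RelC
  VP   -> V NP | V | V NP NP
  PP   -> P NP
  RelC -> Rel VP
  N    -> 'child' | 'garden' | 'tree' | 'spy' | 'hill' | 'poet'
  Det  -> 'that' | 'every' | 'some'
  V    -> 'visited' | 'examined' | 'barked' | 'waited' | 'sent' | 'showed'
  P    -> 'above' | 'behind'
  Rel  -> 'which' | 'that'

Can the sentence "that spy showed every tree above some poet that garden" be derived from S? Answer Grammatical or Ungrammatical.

S
  NP
    Det: that
    N: spy
  VP
    V: showed
    NP
      NP
        Det: every
        N: tree
      PP
        P: above
        NP
          Det: some
          N: poet
    NP
      Det: that
      N: garden
Every word is introduced by a lexical rule and the phrasal rules combine the resulting categories into a single S.

Grammatical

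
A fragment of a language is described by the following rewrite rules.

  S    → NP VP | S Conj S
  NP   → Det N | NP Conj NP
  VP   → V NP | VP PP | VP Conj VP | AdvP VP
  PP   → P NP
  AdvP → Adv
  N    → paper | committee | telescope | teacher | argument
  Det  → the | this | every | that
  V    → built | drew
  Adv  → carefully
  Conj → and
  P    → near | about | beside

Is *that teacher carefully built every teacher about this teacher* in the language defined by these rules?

Grammatical

S
  NP
    Det: that
    N: teacher
  VP
    VP
      AdvP
        Adv: carefully
      VP
        V: built
        NP
          Det: every
          N: teacher
    PP
      P: about
      NP
        Det: this
        N: teacher
The bracketing above is licensed at every node by one of the given productions, with S at the root.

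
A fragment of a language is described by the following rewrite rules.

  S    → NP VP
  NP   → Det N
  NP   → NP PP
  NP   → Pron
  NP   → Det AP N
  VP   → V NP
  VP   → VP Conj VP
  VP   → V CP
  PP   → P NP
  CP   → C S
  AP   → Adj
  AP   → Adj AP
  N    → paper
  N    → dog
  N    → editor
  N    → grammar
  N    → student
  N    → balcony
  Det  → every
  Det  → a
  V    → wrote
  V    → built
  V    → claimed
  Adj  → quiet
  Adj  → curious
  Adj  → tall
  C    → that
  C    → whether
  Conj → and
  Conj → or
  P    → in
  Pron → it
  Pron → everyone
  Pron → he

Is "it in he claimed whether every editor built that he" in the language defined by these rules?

Ungrammatical

For S → NP VP, every NP-prefix leaves a non-VP remainder: after 'it' the remainder is not a VP; after 'it in he' the remainder is not a VP.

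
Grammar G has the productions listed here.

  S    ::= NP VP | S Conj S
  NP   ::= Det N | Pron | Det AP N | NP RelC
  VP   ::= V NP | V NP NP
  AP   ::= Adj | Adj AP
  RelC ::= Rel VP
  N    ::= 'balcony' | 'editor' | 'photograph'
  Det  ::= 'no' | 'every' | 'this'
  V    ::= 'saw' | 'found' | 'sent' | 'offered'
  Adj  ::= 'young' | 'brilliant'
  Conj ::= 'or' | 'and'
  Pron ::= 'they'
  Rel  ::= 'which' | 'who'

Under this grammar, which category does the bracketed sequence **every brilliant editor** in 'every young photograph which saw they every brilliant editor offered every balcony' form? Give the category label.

NP

[S [NP [NP [Det every] [AP [Adj young]] [N photograph]] [RelC [Rel which] [VP [V saw] [NP [Pron they]] [NP [Det every] [AP [Adj brilliant]] [N editor]]]]] [VP [V offered] [NP [Det every] [N balcony]]]]
The span 'every brilliant editor' is the NP node built by NP → Det AP N.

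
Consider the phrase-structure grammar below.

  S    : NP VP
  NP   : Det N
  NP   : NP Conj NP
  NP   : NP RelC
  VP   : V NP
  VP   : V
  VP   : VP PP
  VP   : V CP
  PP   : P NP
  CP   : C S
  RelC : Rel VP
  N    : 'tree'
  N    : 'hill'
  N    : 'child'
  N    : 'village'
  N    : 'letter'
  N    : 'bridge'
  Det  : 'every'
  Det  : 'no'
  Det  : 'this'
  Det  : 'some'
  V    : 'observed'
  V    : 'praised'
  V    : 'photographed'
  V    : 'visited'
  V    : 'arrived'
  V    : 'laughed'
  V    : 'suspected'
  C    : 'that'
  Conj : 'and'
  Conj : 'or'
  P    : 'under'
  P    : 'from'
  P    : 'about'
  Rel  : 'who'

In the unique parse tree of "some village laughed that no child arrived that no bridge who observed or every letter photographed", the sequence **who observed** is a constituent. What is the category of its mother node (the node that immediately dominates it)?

NP

S
  NP
    Det: some
    N: village
  VP
    V: laughed
    CP
      C: that
      S
        NP
          Det: no
          N: child
        VP
          V: arrived
          CP
            C: that
            S
              NP
                NP
                  NP
                    Det: no
                    N: bridge
                  RelC
                    Rel: who
                    VP
                      V: observed
                Conj: or
                NP
                  Det: every
                  N: letter
              VP
                V: photographed
The span 'who observed' is the RelC node built by RelC → Rel VP.
Its mother is the NP built by NP → NP RelC.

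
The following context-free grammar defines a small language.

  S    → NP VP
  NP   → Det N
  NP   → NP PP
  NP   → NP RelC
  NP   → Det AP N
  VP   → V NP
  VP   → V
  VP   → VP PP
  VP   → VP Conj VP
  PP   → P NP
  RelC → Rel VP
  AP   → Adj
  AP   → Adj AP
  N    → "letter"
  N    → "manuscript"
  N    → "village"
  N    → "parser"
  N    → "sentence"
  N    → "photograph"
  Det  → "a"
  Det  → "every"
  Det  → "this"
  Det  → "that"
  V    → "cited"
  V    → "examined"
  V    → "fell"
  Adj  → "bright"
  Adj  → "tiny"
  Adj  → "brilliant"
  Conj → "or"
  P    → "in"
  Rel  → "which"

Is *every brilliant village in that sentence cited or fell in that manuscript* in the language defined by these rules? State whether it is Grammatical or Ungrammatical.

Grammatical

[S [NP [NP [Det every] [AP [Adj brilliant]] [N village]] [PP [P in] [NP [Det that] [N sentence]]]] [VP [VP [VP [V cited]] [Conj or] [VP [V fell]]] [PP [P in] [NP [Det that] [N manuscript]]]]]
Every word is introduced by a lexical rule and the phrasal rules combine the resulting categories into a single S.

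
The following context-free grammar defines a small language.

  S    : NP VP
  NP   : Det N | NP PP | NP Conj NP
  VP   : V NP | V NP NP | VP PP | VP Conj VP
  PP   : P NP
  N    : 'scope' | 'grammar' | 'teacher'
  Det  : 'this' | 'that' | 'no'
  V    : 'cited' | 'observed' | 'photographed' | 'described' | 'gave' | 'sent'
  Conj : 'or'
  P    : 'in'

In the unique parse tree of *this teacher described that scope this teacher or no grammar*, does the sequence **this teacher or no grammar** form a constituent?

Yes

[S [NP [Det this] [N teacher]] [VP [V described] [NP [Det that] [N scope]] [NP [NP [Det this] [N teacher]] [Conj or] [NP [Det no] [N grammar]]]]]
The words 'this teacher or no grammar' are exhaustively dominated by a single NP node (built by NP → NP Conj NP), so they form a constituent.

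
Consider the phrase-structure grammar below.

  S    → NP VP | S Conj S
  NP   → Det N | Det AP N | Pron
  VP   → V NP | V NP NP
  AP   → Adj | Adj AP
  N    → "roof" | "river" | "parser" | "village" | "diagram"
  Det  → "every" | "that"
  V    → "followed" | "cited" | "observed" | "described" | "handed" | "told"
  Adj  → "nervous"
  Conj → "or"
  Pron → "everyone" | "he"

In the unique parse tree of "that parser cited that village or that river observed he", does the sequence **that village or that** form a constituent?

No

[S [S [NP [Det that] [N parser]] [VP [V cited] [NP [Det that] [N village]]]] [Conj or] [S [NP [Det that] [N river]] [VP [V observed] [NP [Pron he]]]]]
The smallest constituent containing 'that village or that' is the S spanning 'that parser cited that village or that river observed he'; no single node in the tree dominates exactly the given words.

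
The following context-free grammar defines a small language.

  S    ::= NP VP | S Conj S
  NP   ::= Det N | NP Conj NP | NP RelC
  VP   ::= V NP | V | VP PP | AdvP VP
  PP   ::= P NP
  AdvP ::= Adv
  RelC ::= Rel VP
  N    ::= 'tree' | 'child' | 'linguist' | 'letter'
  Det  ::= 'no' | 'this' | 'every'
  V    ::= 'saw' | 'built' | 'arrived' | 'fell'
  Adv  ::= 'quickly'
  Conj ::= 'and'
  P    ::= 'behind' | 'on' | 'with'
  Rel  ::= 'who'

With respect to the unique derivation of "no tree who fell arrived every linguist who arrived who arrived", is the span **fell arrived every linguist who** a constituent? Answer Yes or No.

No

[S [NP [NP [Det no] [N tree]] [RelC [Rel who] [VP [V fell]]]] [VP [V arrived] [NP [NP [NP [Det every] [N linguist]] [RelC [Rel who] [VP [V arrived]]]] [RelC [Rel who] [VP [V arrived]]]]]]
The smallest constituent containing 'fell arrived every linguist who' is the S spanning 'no tree who fell arrived every linguist who arrived who arrived'; no single node in the tree dominates exactly the given words.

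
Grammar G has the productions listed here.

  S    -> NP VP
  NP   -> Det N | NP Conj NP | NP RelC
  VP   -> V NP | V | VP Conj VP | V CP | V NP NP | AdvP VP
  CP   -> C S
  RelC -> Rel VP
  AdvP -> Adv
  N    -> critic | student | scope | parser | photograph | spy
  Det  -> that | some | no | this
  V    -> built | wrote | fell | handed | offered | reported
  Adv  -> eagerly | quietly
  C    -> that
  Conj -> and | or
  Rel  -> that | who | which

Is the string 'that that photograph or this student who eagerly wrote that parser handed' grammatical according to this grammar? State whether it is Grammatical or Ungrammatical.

For S → NP VP, no prefix of the string parses as an NP.

Ungrammatical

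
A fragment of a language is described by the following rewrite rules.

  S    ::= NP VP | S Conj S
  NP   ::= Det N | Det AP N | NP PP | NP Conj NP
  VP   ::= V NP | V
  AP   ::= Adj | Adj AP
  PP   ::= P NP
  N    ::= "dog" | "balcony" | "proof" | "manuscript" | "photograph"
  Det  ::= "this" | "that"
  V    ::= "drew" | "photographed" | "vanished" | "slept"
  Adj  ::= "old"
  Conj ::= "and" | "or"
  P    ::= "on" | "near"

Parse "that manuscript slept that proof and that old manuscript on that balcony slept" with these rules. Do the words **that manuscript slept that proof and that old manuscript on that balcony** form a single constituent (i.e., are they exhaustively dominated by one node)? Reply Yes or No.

No

[S [S [NP [Det that] [N manuscript]] [VP [V slept] [NP [Det that] [N proof]]]] [Conj and] [S [NP [NP [Det that] [AP [Adj old]] [N manuscript]] [PP [P on] [NP [Det that] [N balcony]]]] [VP [V slept]]]]
The smallest constituent containing 'that manuscript slept that proof and that old manuscript on that balcony' is the S spanning 'that manuscript slept that proof and that old manuscript on that balcony slept'; no single node in the tree dominates exactly the given words.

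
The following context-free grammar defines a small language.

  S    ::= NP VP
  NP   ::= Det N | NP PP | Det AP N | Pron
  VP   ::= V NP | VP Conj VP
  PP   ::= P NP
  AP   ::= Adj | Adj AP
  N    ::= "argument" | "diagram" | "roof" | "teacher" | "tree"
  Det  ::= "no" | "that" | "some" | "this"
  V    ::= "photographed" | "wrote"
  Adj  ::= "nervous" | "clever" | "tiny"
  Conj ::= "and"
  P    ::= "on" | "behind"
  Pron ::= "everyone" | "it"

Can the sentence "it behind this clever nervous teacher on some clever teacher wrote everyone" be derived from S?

S
  NP
    NP
      Pron: it
    PP
      P: behind
      NP
        NP
          Det: this
          AP
            Adj: clever
            AP
              Adj: nervous
          N: teacher
        PP
          P: on
          NP
            Det: some
            AP
              Adj: clever
            N: teacher
  VP
    V: wrote
    NP
      Pron: everyone
The bracketing above is licensed at every node by one of the given productions, with S at the root.

Grammatical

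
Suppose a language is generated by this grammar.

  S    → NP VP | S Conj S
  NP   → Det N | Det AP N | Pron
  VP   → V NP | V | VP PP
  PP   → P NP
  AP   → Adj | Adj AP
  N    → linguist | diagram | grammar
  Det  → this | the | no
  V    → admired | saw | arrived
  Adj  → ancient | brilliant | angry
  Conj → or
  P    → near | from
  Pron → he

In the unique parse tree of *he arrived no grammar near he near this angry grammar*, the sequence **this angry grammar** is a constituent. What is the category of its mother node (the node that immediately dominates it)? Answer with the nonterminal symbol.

S
  NP
    Pron: he
  VP
    VP
      VP
        V: arrived
        NP
          Det: no
          N: grammar
      PP
        P: near
        NP
          Pron: he
    PP
      P: near
      NP
        Det: this
        AP
          Adj: angry
        N: grammar
The span 'this angry grammar' is the NP node built by NP → Det AP N.
Its mother is the PP built by PP → P NP.

PP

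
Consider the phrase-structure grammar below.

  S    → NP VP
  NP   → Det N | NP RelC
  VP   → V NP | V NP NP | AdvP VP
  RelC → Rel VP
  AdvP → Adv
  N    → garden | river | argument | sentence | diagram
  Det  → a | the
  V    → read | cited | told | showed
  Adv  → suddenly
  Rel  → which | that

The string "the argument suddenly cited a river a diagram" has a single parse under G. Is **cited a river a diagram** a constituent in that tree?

Yes

[S [NP [Det the] [N argument]] [VP [AdvP [Adv suddenly]] [VP [V cited] [NP [Det a] [N river]] [NP [Det a] [N diagram]]]]]
The words 'cited a river a diagram' are exhaustively dominated by a single VP node (built by VP → V NP NP), so they form a constituent.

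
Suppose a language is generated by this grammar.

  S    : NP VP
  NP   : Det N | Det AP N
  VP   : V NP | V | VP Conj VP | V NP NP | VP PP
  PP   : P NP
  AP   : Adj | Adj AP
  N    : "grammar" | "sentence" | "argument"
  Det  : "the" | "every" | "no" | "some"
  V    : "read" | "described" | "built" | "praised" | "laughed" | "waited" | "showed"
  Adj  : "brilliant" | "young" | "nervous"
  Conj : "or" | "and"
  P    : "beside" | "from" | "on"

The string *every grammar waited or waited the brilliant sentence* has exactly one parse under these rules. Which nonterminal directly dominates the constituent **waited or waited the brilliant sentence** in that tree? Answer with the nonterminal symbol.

[S [NP [Det every] [N grammar]] [VP [VP [V waited]] [Conj or] [VP [V waited] [NP [Det the] [AP [Adj brilliant]] [N sentence]]]]]
The span 'waited or waited the brilliant sentence' is the VP node built by VP → VP Conj VP.
Its mother is the S built by S → NP VP.

S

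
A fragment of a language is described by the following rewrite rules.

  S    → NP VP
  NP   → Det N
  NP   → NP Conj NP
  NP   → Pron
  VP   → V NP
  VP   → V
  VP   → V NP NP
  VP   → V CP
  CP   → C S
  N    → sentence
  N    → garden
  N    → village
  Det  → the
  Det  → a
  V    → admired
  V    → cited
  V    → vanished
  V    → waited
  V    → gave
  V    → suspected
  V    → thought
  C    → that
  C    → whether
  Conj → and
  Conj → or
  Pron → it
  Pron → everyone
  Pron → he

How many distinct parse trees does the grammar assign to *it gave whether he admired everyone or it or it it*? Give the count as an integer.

The two bracketings:
[S [NP [Pron it]] [VP [V gave] [CP [C whether] [S [NP [Pron he]] [VP [V admired] [NP [NP [Pron everyone]] [Conj or] [NP [NP [Pron it]] [Conj or] [NP [Pron it]]]] [NP [Pron it]]]]]]]
[S [NP [Pron it]] [VP [V gave] [CP [C whether] [S [NP [Pron he]] [VP [V admired] [NP [NP [NP [Pron everyone]] [Conj or] [NP [Pron it]]] [Conj or] [NP [Pron it]]] [NP [Pron it]]]]]]]
The trees differ in how a recursive rule is bracketed over the same span.

2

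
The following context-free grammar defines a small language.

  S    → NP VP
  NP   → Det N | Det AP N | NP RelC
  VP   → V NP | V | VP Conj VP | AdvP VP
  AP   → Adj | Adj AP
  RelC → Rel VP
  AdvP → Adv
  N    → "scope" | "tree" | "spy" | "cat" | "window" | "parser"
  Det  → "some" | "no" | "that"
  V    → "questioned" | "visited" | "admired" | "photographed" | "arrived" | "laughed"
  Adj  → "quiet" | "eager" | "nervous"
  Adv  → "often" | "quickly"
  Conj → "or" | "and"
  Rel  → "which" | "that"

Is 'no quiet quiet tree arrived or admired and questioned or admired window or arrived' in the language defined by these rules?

Ungrammatical

A V word can never sit immediately before an N word in any string this grammar generates, so the substring 'admired window' rules out a derivation.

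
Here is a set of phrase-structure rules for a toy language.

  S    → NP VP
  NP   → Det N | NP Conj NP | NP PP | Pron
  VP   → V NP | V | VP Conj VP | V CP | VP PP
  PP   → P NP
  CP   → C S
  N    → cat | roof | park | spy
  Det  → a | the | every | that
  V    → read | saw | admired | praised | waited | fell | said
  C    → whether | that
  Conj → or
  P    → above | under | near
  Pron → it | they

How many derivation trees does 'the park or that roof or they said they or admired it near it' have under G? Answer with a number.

6

Two of the 6 distinct bracketings:
[S [NP [NP [Det the] [N park]] [Conj or] [NP [NP [Det that] [N roof]] [Conj or] [NP [Pron they]]]] [VP [VP [V said] [NP [Pron they]]] [Conj or] [VP [V admired] [NP [NP [Pron it]] [PP [P near] [NP [Pron it]]]]]]]
[S [NP [NP [Det the] [N park]] [Conj or] [NP [NP [Det that] [N roof]] [Conj or] [NP [Pron they]]]] [VP [VP [V said] [NP [Pron they]]] [Conj or] [VP [VP [V admired] [NP [Pron it]]] [PP [P near] [NP [Pron it]]]]]]
The difference turns on whether NP → NP PP is used at the relevant span, versus an alternative expansion of NP.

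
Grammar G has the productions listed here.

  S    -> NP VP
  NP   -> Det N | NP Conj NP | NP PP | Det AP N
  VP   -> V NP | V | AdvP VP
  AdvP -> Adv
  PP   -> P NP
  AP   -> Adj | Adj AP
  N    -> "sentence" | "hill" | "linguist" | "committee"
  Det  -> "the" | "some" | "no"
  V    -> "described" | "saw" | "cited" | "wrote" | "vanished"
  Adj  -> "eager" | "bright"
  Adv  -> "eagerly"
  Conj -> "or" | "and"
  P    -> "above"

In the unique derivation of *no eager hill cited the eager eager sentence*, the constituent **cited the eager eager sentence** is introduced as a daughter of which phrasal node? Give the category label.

S
  NP
    Det: no
    AP
      Adj: eager
    N: hill
  VP
    V: cited
    NP
      Det: the
      AP
        Adj: eager
        AP
          Adj: eager
      N: sentence
The span 'cited the eager eager sentence' is the VP node built by VP → V NP.
Its mother is the S built by S → NP VP.

S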